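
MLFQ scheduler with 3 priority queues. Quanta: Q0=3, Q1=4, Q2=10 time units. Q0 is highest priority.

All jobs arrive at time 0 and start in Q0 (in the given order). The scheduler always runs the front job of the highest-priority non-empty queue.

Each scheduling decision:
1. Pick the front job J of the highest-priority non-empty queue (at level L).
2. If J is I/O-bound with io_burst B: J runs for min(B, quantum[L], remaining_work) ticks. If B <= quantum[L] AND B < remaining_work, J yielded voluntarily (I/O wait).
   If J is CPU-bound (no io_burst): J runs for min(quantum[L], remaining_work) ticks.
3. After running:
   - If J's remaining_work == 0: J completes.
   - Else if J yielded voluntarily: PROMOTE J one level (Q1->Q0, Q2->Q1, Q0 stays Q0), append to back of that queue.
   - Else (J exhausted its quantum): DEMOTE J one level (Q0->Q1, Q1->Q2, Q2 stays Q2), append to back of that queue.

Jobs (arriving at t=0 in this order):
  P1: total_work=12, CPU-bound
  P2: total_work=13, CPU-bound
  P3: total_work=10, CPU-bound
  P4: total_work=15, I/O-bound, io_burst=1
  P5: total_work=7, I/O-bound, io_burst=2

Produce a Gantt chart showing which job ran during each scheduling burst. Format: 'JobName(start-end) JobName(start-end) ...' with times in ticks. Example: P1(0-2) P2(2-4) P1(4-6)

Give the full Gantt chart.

t=0-3: P1@Q0 runs 3, rem=9, quantum used, demote→Q1. Q0=[P2,P3,P4,P5] Q1=[P1] Q2=[]
t=3-6: P2@Q0 runs 3, rem=10, quantum used, demote→Q1. Q0=[P3,P4,P5] Q1=[P1,P2] Q2=[]
t=6-9: P3@Q0 runs 3, rem=7, quantum used, demote→Q1. Q0=[P4,P5] Q1=[P1,P2,P3] Q2=[]
t=9-10: P4@Q0 runs 1, rem=14, I/O yield, promote→Q0. Q0=[P5,P4] Q1=[P1,P2,P3] Q2=[]
t=10-12: P5@Q0 runs 2, rem=5, I/O yield, promote→Q0. Q0=[P4,P5] Q1=[P1,P2,P3] Q2=[]
t=12-13: P4@Q0 runs 1, rem=13, I/O yield, promote→Q0. Q0=[P5,P4] Q1=[P1,P2,P3] Q2=[]
t=13-15: P5@Q0 runs 2, rem=3, I/O yield, promote→Q0. Q0=[P4,P5] Q1=[P1,P2,P3] Q2=[]
t=15-16: P4@Q0 runs 1, rem=12, I/O yield, promote→Q0. Q0=[P5,P4] Q1=[P1,P2,P3] Q2=[]
t=16-18: P5@Q0 runs 2, rem=1, I/O yield, promote→Q0. Q0=[P4,P5] Q1=[P1,P2,P3] Q2=[]
t=18-19: P4@Q0 runs 1, rem=11, I/O yield, promote→Q0. Q0=[P5,P4] Q1=[P1,P2,P3] Q2=[]
t=19-20: P5@Q0 runs 1, rem=0, completes. Q0=[P4] Q1=[P1,P2,P3] Q2=[]
t=20-21: P4@Q0 runs 1, rem=10, I/O yield, promote→Q0. Q0=[P4] Q1=[P1,P2,P3] Q2=[]
t=21-22: P4@Q0 runs 1, rem=9, I/O yield, promote→Q0. Q0=[P4] Q1=[P1,P2,P3] Q2=[]
t=22-23: P4@Q0 runs 1, rem=8, I/O yield, promote→Q0. Q0=[P4] Q1=[P1,P2,P3] Q2=[]
t=23-24: P4@Q0 runs 1, rem=7, I/O yield, promote→Q0. Q0=[P4] Q1=[P1,P2,P3] Q2=[]
t=24-25: P4@Q0 runs 1, rem=6, I/O yield, promote→Q0. Q0=[P4] Q1=[P1,P2,P3] Q2=[]
t=25-26: P4@Q0 runs 1, rem=5, I/O yield, promote→Q0. Q0=[P4] Q1=[P1,P2,P3] Q2=[]
t=26-27: P4@Q0 runs 1, rem=4, I/O yield, promote→Q0. Q0=[P4] Q1=[P1,P2,P3] Q2=[]
t=27-28: P4@Q0 runs 1, rem=3, I/O yield, promote→Q0. Q0=[P4] Q1=[P1,P2,P3] Q2=[]
t=28-29: P4@Q0 runs 1, rem=2, I/O yield, promote→Q0. Q0=[P4] Q1=[P1,P2,P3] Q2=[]
t=29-30: P4@Q0 runs 1, rem=1, I/O yield, promote→Q0. Q0=[P4] Q1=[P1,P2,P3] Q2=[]
t=30-31: P4@Q0 runs 1, rem=0, completes. Q0=[] Q1=[P1,P2,P3] Q2=[]
t=31-35: P1@Q1 runs 4, rem=5, quantum used, demote→Q2. Q0=[] Q1=[P2,P3] Q2=[P1]
t=35-39: P2@Q1 runs 4, rem=6, quantum used, demote→Q2. Q0=[] Q1=[P3] Q2=[P1,P2]
t=39-43: P3@Q1 runs 4, rem=3, quantum used, demote→Q2. Q0=[] Q1=[] Q2=[P1,P2,P3]
t=43-48: P1@Q2 runs 5, rem=0, completes. Q0=[] Q1=[] Q2=[P2,P3]
t=48-54: P2@Q2 runs 6, rem=0, completes. Q0=[] Q1=[] Q2=[P3]
t=54-57: P3@Q2 runs 3, rem=0, completes. Q0=[] Q1=[] Q2=[]

Answer: P1(0-3) P2(3-6) P3(6-9) P4(9-10) P5(10-12) P4(12-13) P5(13-15) P4(15-16) P5(16-18) P4(18-19) P5(19-20) P4(20-21) P4(21-22) P4(22-23) P4(23-24) P4(24-25) P4(25-26) P4(26-27) P4(27-28) P4(28-29) P4(29-30) P4(30-31) P1(31-35) P2(35-39) P3(39-43) P1(43-48) P2(48-54) P3(54-57)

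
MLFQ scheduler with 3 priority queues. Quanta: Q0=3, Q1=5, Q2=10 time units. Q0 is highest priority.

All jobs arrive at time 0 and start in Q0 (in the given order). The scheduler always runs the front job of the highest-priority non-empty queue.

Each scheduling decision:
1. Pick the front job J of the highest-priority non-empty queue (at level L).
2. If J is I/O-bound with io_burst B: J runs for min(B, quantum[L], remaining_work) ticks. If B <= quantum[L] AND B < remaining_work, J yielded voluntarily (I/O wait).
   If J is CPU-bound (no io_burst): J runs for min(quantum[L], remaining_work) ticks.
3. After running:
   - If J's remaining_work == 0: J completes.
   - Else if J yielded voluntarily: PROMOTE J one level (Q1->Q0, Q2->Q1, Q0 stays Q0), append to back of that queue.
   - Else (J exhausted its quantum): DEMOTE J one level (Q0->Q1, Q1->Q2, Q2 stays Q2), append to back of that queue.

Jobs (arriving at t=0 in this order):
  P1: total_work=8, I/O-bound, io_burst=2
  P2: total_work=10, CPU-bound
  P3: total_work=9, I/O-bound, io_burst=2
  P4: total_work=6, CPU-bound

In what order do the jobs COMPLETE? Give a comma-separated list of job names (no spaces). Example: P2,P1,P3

Answer: P1,P3,P4,P2

Derivation:
t=0-2: P1@Q0 runs 2, rem=6, I/O yield, promote→Q0. Q0=[P2,P3,P4,P1] Q1=[] Q2=[]
t=2-5: P2@Q0 runs 3, rem=7, quantum used, demote→Q1. Q0=[P3,P4,P1] Q1=[P2] Q2=[]
t=5-7: P3@Q0 runs 2, rem=7, I/O yield, promote→Q0. Q0=[P4,P1,P3] Q1=[P2] Q2=[]
t=7-10: P4@Q0 runs 3, rem=3, quantum used, demote→Q1. Q0=[P1,P3] Q1=[P2,P4] Q2=[]
t=10-12: P1@Q0 runs 2, rem=4, I/O yield, promote→Q0. Q0=[P3,P1] Q1=[P2,P4] Q2=[]
t=12-14: P3@Q0 runs 2, rem=5, I/O yield, promote→Q0. Q0=[P1,P3] Q1=[P2,P4] Q2=[]
t=14-16: P1@Q0 runs 2, rem=2, I/O yield, promote→Q0. Q0=[P3,P1] Q1=[P2,P4] Q2=[]
t=16-18: P3@Q0 runs 2, rem=3, I/O yield, promote→Q0. Q0=[P1,P3] Q1=[P2,P4] Q2=[]
t=18-20: P1@Q0 runs 2, rem=0, completes. Q0=[P3] Q1=[P2,P4] Q2=[]
t=20-22: P3@Q0 runs 2, rem=1, I/O yield, promote→Q0. Q0=[P3] Q1=[P2,P4] Q2=[]
t=22-23: P3@Q0 runs 1, rem=0, completes. Q0=[] Q1=[P2,P4] Q2=[]
t=23-28: P2@Q1 runs 5, rem=2, quantum used, demote→Q2. Q0=[] Q1=[P4] Q2=[P2]
t=28-31: P4@Q1 runs 3, rem=0, completes. Q0=[] Q1=[] Q2=[P2]
t=31-33: P2@Q2 runs 2, rem=0, completes. Q0=[] Q1=[] Q2=[]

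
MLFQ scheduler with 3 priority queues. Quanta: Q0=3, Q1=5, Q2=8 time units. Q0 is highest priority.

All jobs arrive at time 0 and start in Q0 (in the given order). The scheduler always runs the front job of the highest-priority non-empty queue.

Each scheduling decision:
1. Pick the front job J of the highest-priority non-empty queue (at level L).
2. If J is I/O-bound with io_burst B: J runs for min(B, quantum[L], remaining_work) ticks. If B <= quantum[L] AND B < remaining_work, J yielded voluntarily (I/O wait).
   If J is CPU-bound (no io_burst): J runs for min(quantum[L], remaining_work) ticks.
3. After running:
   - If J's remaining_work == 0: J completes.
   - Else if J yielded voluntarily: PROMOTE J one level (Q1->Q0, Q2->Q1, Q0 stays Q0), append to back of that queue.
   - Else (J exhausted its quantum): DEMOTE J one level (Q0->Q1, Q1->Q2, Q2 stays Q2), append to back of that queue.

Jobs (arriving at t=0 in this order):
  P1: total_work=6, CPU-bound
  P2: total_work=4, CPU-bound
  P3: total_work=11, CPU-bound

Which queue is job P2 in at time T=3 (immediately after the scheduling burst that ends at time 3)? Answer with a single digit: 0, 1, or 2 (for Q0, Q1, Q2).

Answer: 0

Derivation:
t=0-3: P1@Q0 runs 3, rem=3, quantum used, demote→Q1. Q0=[P2,P3] Q1=[P1] Q2=[]
t=3-6: P2@Q0 runs 3, rem=1, quantum used, demote→Q1. Q0=[P3] Q1=[P1,P2] Q2=[]
t=6-9: P3@Q0 runs 3, rem=8, quantum used, demote→Q1. Q0=[] Q1=[P1,P2,P3] Q2=[]
t=9-12: P1@Q1 runs 3, rem=0, completes. Q0=[] Q1=[P2,P3] Q2=[]
t=12-13: P2@Q1 runs 1, rem=0, completes. Q0=[] Q1=[P3] Q2=[]
t=13-18: P3@Q1 runs 5, rem=3, quantum used, demote→Q2. Q0=[] Q1=[] Q2=[P3]
t=18-21: P3@Q2 runs 3, rem=0, completes. Q0=[] Q1=[] Q2=[]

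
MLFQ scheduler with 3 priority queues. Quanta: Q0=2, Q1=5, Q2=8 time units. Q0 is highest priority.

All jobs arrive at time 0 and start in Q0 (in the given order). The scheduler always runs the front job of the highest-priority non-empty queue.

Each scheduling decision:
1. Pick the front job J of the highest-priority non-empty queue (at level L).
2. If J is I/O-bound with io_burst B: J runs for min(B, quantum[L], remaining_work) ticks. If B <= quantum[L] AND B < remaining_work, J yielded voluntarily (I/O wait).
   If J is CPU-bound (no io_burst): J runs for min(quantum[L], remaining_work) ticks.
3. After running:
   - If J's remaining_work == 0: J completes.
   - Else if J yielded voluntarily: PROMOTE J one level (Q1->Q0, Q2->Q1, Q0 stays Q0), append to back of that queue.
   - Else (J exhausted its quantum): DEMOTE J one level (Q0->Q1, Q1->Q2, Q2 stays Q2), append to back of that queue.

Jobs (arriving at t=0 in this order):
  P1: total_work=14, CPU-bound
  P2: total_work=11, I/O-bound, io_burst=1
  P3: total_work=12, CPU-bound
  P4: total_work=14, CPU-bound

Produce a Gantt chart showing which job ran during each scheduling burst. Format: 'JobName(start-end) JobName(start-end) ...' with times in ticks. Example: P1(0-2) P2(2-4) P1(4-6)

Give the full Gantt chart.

t=0-2: P1@Q0 runs 2, rem=12, quantum used, demote→Q1. Q0=[P2,P3,P4] Q1=[P1] Q2=[]
t=2-3: P2@Q0 runs 1, rem=10, I/O yield, promote→Q0. Q0=[P3,P4,P2] Q1=[P1] Q2=[]
t=3-5: P3@Q0 runs 2, rem=10, quantum used, demote→Q1. Q0=[P4,P2] Q1=[P1,P3] Q2=[]
t=5-7: P4@Q0 runs 2, rem=12, quantum used, demote→Q1. Q0=[P2] Q1=[P1,P3,P4] Q2=[]
t=7-8: P2@Q0 runs 1, rem=9, I/O yield, promote→Q0. Q0=[P2] Q1=[P1,P3,P4] Q2=[]
t=8-9: P2@Q0 runs 1, rem=8, I/O yield, promote→Q0. Q0=[P2] Q1=[P1,P3,P4] Q2=[]
t=9-10: P2@Q0 runs 1, rem=7, I/O yield, promote→Q0. Q0=[P2] Q1=[P1,P3,P4] Q2=[]
t=10-11: P2@Q0 runs 1, rem=6, I/O yield, promote→Q0. Q0=[P2] Q1=[P1,P3,P4] Q2=[]
t=11-12: P2@Q0 runs 1, rem=5, I/O yield, promote→Q0. Q0=[P2] Q1=[P1,P3,P4] Q2=[]
t=12-13: P2@Q0 runs 1, rem=4, I/O yield, promote→Q0. Q0=[P2] Q1=[P1,P3,P4] Q2=[]
t=13-14: P2@Q0 runs 1, rem=3, I/O yield, promote→Q0. Q0=[P2] Q1=[P1,P3,P4] Q2=[]
t=14-15: P2@Q0 runs 1, rem=2, I/O yield, promote→Q0. Q0=[P2] Q1=[P1,P3,P4] Q2=[]
t=15-16: P2@Q0 runs 1, rem=1, I/O yield, promote→Q0. Q0=[P2] Q1=[P1,P3,P4] Q2=[]
t=16-17: P2@Q0 runs 1, rem=0, completes. Q0=[] Q1=[P1,P3,P4] Q2=[]
t=17-22: P1@Q1 runs 5, rem=7, quantum used, demote→Q2. Q0=[] Q1=[P3,P4] Q2=[P1]
t=22-27: P3@Q1 runs 5, rem=5, quantum used, demote→Q2. Q0=[] Q1=[P4] Q2=[P1,P3]
t=27-32: P4@Q1 runs 5, rem=7, quantum used, demote→Q2. Q0=[] Q1=[] Q2=[P1,P3,P4]
t=32-39: P1@Q2 runs 7, rem=0, completes. Q0=[] Q1=[] Q2=[P3,P4]
t=39-44: P3@Q2 runs 5, rem=0, completes. Q0=[] Q1=[] Q2=[P4]
t=44-51: P4@Q2 runs 7, rem=0, completes. Q0=[] Q1=[] Q2=[]

Answer: P1(0-2) P2(2-3) P3(3-5) P4(5-7) P2(7-8) P2(8-9) P2(9-10) P2(10-11) P2(11-12) P2(12-13) P2(13-14) P2(14-15) P2(15-16) P2(16-17) P1(17-22) P3(22-27) P4(27-32) P1(32-39) P3(39-44) P4(44-51)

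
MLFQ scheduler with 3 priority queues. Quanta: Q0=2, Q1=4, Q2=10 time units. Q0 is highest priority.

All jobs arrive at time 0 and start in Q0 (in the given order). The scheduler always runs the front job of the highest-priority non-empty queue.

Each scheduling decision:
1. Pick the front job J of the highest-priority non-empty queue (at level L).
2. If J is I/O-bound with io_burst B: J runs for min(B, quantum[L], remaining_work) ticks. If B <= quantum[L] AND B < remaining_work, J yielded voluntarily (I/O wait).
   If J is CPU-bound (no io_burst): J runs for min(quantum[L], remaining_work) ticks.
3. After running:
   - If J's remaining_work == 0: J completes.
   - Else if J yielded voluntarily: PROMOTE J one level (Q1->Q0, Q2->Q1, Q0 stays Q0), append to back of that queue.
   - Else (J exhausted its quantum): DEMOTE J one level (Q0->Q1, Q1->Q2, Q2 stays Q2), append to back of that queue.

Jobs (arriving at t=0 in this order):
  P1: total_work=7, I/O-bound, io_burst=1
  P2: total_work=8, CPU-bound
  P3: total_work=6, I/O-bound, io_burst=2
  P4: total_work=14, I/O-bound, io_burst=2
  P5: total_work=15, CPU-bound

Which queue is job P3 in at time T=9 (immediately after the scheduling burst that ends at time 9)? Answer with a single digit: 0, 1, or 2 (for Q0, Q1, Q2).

t=0-1: P1@Q0 runs 1, rem=6, I/O yield, promote→Q0. Q0=[P2,P3,P4,P5,P1] Q1=[] Q2=[]
t=1-3: P2@Q0 runs 2, rem=6, quantum used, demote→Q1. Q0=[P3,P4,P5,P1] Q1=[P2] Q2=[]
t=3-5: P3@Q0 runs 2, rem=4, I/O yield, promote→Q0. Q0=[P4,P5,P1,P3] Q1=[P2] Q2=[]
t=5-7: P4@Q0 runs 2, rem=12, I/O yield, promote→Q0. Q0=[P5,P1,P3,P4] Q1=[P2] Q2=[]
t=7-9: P5@Q0 runs 2, rem=13, quantum used, demote→Q1. Q0=[P1,P3,P4] Q1=[P2,P5] Q2=[]
t=9-10: P1@Q0 runs 1, rem=5, I/O yield, promote→Q0. Q0=[P3,P4,P1] Q1=[P2,P5] Q2=[]
t=10-12: P3@Q0 runs 2, rem=2, I/O yield, promote→Q0. Q0=[P4,P1,P3] Q1=[P2,P5] Q2=[]
t=12-14: P4@Q0 runs 2, rem=10, I/O yield, promote→Q0. Q0=[P1,P3,P4] Q1=[P2,P5] Q2=[]
t=14-15: P1@Q0 runs 1, rem=4, I/O yield, promote→Q0. Q0=[P3,P4,P1] Q1=[P2,P5] Q2=[]
t=15-17: P3@Q0 runs 2, rem=0, completes. Q0=[P4,P1] Q1=[P2,P5] Q2=[]
t=17-19: P4@Q0 runs 2, rem=8, I/O yield, promote→Q0. Q0=[P1,P4] Q1=[P2,P5] Q2=[]
t=19-20: P1@Q0 runs 1, rem=3, I/O yield, promote→Q0. Q0=[P4,P1] Q1=[P2,P5] Q2=[]
t=20-22: P4@Q0 runs 2, rem=6, I/O yield, promote→Q0. Q0=[P1,P4] Q1=[P2,P5] Q2=[]
t=22-23: P1@Q0 runs 1, rem=2, I/O yield, promote→Q0. Q0=[P4,P1] Q1=[P2,P5] Q2=[]
t=23-25: P4@Q0 runs 2, rem=4, I/O yield, promote→Q0. Q0=[P1,P4] Q1=[P2,P5] Q2=[]
t=25-26: P1@Q0 runs 1, rem=1, I/O yield, promote→Q0. Q0=[P4,P1] Q1=[P2,P5] Q2=[]
t=26-28: P4@Q0 runs 2, rem=2, I/O yield, promote→Q0. Q0=[P1,P4] Q1=[P2,P5] Q2=[]
t=28-29: P1@Q0 runs 1, rem=0, completes. Q0=[P4] Q1=[P2,P5] Q2=[]
t=29-31: P4@Q0 runs 2, rem=0, completes. Q0=[] Q1=[P2,P5] Q2=[]
t=31-35: P2@Q1 runs 4, rem=2, quantum used, demote→Q2. Q0=[] Q1=[P5] Q2=[P2]
t=35-39: P5@Q1 runs 4, rem=9, quantum used, demote→Q2. Q0=[] Q1=[] Q2=[P2,P5]
t=39-41: P2@Q2 runs 2, rem=0, completes. Q0=[] Q1=[] Q2=[P5]
t=41-50: P5@Q2 runs 9, rem=0, completes. Q0=[] Q1=[] Q2=[]

Answer: 0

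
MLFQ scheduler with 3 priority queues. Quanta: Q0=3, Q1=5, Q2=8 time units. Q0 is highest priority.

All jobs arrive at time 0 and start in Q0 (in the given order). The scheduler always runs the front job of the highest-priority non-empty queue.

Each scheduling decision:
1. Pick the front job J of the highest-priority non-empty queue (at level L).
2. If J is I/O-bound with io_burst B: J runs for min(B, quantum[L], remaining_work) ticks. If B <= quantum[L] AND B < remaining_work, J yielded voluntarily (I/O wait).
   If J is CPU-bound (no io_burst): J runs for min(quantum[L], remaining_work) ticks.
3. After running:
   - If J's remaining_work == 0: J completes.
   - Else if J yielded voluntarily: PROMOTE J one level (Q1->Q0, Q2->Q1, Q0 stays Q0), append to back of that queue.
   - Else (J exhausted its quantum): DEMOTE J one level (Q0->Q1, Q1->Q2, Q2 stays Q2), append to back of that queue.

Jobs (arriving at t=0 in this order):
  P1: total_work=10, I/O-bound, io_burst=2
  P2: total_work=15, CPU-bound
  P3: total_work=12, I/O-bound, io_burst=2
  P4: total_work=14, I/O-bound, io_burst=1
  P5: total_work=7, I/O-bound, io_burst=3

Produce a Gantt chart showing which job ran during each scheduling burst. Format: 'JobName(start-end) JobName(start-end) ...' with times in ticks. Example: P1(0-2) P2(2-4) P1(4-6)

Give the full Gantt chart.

t=0-2: P1@Q0 runs 2, rem=8, I/O yield, promote→Q0. Q0=[P2,P3,P4,P5,P1] Q1=[] Q2=[]
t=2-5: P2@Q0 runs 3, rem=12, quantum used, demote→Q1. Q0=[P3,P4,P5,P1] Q1=[P2] Q2=[]
t=5-7: P3@Q0 runs 2, rem=10, I/O yield, promote→Q0. Q0=[P4,P5,P1,P3] Q1=[P2] Q2=[]
t=7-8: P4@Q0 runs 1, rem=13, I/O yield, promote→Q0. Q0=[P5,P1,P3,P4] Q1=[P2] Q2=[]
t=8-11: P5@Q0 runs 3, rem=4, I/O yield, promote→Q0. Q0=[P1,P3,P4,P5] Q1=[P2] Q2=[]
t=11-13: P1@Q0 runs 2, rem=6, I/O yield, promote→Q0. Q0=[P3,P4,P5,P1] Q1=[P2] Q2=[]
t=13-15: P3@Q0 runs 2, rem=8, I/O yield, promote→Q0. Q0=[P4,P5,P1,P3] Q1=[P2] Q2=[]
t=15-16: P4@Q0 runs 1, rem=12, I/O yield, promote→Q0. Q0=[P5,P1,P3,P4] Q1=[P2] Q2=[]
t=16-19: P5@Q0 runs 3, rem=1, I/O yield, promote→Q0. Q0=[P1,P3,P4,P5] Q1=[P2] Q2=[]
t=19-21: P1@Q0 runs 2, rem=4, I/O yield, promote→Q0. Q0=[P3,P4,P5,P1] Q1=[P2] Q2=[]
t=21-23: P3@Q0 runs 2, rem=6, I/O yield, promote→Q0. Q0=[P4,P5,P1,P3] Q1=[P2] Q2=[]
t=23-24: P4@Q0 runs 1, rem=11, I/O yield, promote→Q0. Q0=[P5,P1,P3,P4] Q1=[P2] Q2=[]
t=24-25: P5@Q0 runs 1, rem=0, completes. Q0=[P1,P3,P4] Q1=[P2] Q2=[]
t=25-27: P1@Q0 runs 2, rem=2, I/O yield, promote→Q0. Q0=[P3,P4,P1] Q1=[P2] Q2=[]
t=27-29: P3@Q0 runs 2, rem=4, I/O yield, promote→Q0. Q0=[P4,P1,P3] Q1=[P2] Q2=[]
t=29-30: P4@Q0 runs 1, rem=10, I/O yield, promote→Q0. Q0=[P1,P3,P4] Q1=[P2] Q2=[]
t=30-32: P1@Q0 runs 2, rem=0, completes. Q0=[P3,P4] Q1=[P2] Q2=[]
t=32-34: P3@Q0 runs 2, rem=2, I/O yield, promote→Q0. Q0=[P4,P3] Q1=[P2] Q2=[]
t=34-35: P4@Q0 runs 1, rem=9, I/O yield, promote→Q0. Q0=[P3,P4] Q1=[P2] Q2=[]
t=35-37: P3@Q0 runs 2, rem=0, completes. Q0=[P4] Q1=[P2] Q2=[]
t=37-38: P4@Q0 runs 1, rem=8, I/O yield, promote→Q0. Q0=[P4] Q1=[P2] Q2=[]
t=38-39: P4@Q0 runs 1, rem=7, I/O yield, promote→Q0. Q0=[P4] Q1=[P2] Q2=[]
t=39-40: P4@Q0 runs 1, rem=6, I/O yield, promote→Q0. Q0=[P4] Q1=[P2] Q2=[]
t=40-41: P4@Q0 runs 1, rem=5, I/O yield, promote→Q0. Q0=[P4] Q1=[P2] Q2=[]
t=41-42: P4@Q0 runs 1, rem=4, I/O yield, promote→Q0. Q0=[P4] Q1=[P2] Q2=[]
t=42-43: P4@Q0 runs 1, rem=3, I/O yield, promote→Q0. Q0=[P4] Q1=[P2] Q2=[]
t=43-44: P4@Q0 runs 1, rem=2, I/O yield, promote→Q0. Q0=[P4] Q1=[P2] Q2=[]
t=44-45: P4@Q0 runs 1, rem=1, I/O yield, promote→Q0. Q0=[P4] Q1=[P2] Q2=[]
t=45-46: P4@Q0 runs 1, rem=0, completes. Q0=[] Q1=[P2] Q2=[]
t=46-51: P2@Q1 runs 5, rem=7, quantum used, demote→Q2. Q0=[] Q1=[] Q2=[P2]
t=51-58: P2@Q2 runs 7, rem=0, completes. Q0=[] Q1=[] Q2=[]

Answer: P1(0-2) P2(2-5) P3(5-7) P4(7-8) P5(8-11) P1(11-13) P3(13-15) P4(15-16) P5(16-19) P1(19-21) P3(21-23) P4(23-24) P5(24-25) P1(25-27) P3(27-29) P4(29-30) P1(30-32) P3(32-34) P4(34-35) P3(35-37) P4(37-38) P4(38-39) P4(39-40) P4(40-41) P4(41-42) P4(42-43) P4(43-44) P4(44-45) P4(45-46) P2(46-51) P2(51-58)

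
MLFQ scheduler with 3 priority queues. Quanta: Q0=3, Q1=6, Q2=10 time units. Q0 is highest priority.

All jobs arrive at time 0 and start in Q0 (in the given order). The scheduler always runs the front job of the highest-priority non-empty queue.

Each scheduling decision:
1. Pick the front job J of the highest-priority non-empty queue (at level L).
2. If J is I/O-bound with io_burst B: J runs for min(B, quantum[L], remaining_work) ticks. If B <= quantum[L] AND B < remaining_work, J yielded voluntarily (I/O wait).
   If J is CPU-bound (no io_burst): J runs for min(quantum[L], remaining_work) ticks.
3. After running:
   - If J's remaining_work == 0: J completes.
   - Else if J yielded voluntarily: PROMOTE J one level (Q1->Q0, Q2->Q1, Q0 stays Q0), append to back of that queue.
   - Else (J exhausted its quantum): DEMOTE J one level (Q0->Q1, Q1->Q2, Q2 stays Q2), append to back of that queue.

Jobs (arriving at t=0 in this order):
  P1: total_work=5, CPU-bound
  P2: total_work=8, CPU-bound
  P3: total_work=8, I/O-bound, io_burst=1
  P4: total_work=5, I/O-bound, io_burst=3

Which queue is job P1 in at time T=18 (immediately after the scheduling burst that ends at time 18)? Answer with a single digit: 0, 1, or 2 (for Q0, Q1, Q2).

t=0-3: P1@Q0 runs 3, rem=2, quantum used, demote→Q1. Q0=[P2,P3,P4] Q1=[P1] Q2=[]
t=3-6: P2@Q0 runs 3, rem=5, quantum used, demote→Q1. Q0=[P3,P4] Q1=[P1,P2] Q2=[]
t=6-7: P3@Q0 runs 1, rem=7, I/O yield, promote→Q0. Q0=[P4,P3] Q1=[P1,P2] Q2=[]
t=7-10: P4@Q0 runs 3, rem=2, I/O yield, promote→Q0. Q0=[P3,P4] Q1=[P1,P2] Q2=[]
t=10-11: P3@Q0 runs 1, rem=6, I/O yield, promote→Q0. Q0=[P4,P3] Q1=[P1,P2] Q2=[]
t=11-13: P4@Q0 runs 2, rem=0, completes. Q0=[P3] Q1=[P1,P2] Q2=[]
t=13-14: P3@Q0 runs 1, rem=5, I/O yield, promote→Q0. Q0=[P3] Q1=[P1,P2] Q2=[]
t=14-15: P3@Q0 runs 1, rem=4, I/O yield, promote→Q0. Q0=[P3] Q1=[P1,P2] Q2=[]
t=15-16: P3@Q0 runs 1, rem=3, I/O yield, promote→Q0. Q0=[P3] Q1=[P1,P2] Q2=[]
t=16-17: P3@Q0 runs 1, rem=2, I/O yield, promote→Q0. Q0=[P3] Q1=[P1,P2] Q2=[]
t=17-18: P3@Q0 runs 1, rem=1, I/O yield, promote→Q0. Q0=[P3] Q1=[P1,P2] Q2=[]
t=18-19: P3@Q0 runs 1, rem=0, completes. Q0=[] Q1=[P1,P2] Q2=[]
t=19-21: P1@Q1 runs 2, rem=0, completes. Q0=[] Q1=[P2] Q2=[]
t=21-26: P2@Q1 runs 5, rem=0, completes. Q0=[] Q1=[] Q2=[]

Answer: 1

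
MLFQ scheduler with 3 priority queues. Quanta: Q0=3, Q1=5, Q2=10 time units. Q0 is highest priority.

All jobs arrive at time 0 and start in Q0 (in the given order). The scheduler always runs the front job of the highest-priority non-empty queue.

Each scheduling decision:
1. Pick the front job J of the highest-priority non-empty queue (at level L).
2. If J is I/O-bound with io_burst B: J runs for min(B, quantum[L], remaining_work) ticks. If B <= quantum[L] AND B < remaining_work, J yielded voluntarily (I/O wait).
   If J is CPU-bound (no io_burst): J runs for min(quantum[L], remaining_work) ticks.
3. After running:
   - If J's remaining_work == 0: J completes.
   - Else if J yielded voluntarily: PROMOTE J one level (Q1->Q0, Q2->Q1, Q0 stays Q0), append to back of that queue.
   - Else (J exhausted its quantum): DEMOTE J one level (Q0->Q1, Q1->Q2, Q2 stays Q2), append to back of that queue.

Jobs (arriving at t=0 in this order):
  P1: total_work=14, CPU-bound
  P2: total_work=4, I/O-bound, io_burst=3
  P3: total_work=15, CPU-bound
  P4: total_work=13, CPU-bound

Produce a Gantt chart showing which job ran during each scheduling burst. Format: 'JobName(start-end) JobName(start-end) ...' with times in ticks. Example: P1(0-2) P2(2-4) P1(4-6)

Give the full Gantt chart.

Answer: P1(0-3) P2(3-6) P3(6-9) P4(9-12) P2(12-13) P1(13-18) P3(18-23) P4(23-28) P1(28-34) P3(34-41) P4(41-46)

Derivation:
t=0-3: P1@Q0 runs 3, rem=11, quantum used, demote→Q1. Q0=[P2,P3,P4] Q1=[P1] Q2=[]
t=3-6: P2@Q0 runs 3, rem=1, I/O yield, promote→Q0. Q0=[P3,P4,P2] Q1=[P1] Q2=[]
t=6-9: P3@Q0 runs 3, rem=12, quantum used, demote→Q1. Q0=[P4,P2] Q1=[P1,P3] Q2=[]
t=9-12: P4@Q0 runs 3, rem=10, quantum used, demote→Q1. Q0=[P2] Q1=[P1,P3,P4] Q2=[]
t=12-13: P2@Q0 runs 1, rem=0, completes. Q0=[] Q1=[P1,P3,P4] Q2=[]
t=13-18: P1@Q1 runs 5, rem=6, quantum used, demote→Q2. Q0=[] Q1=[P3,P4] Q2=[P1]
t=18-23: P3@Q1 runs 5, rem=7, quantum used, demote→Q2. Q0=[] Q1=[P4] Q2=[P1,P3]
t=23-28: P4@Q1 runs 5, rem=5, quantum used, demote→Q2. Q0=[] Q1=[] Q2=[P1,P3,P4]
t=28-34: P1@Q2 runs 6, rem=0, completes. Q0=[] Q1=[] Q2=[P3,P4]
t=34-41: P3@Q2 runs 7, rem=0, completes. Q0=[] Q1=[] Q2=[P4]
t=41-46: P4@Q2 runs 5, rem=0, completes. Q0=[] Q1=[] Q2=[]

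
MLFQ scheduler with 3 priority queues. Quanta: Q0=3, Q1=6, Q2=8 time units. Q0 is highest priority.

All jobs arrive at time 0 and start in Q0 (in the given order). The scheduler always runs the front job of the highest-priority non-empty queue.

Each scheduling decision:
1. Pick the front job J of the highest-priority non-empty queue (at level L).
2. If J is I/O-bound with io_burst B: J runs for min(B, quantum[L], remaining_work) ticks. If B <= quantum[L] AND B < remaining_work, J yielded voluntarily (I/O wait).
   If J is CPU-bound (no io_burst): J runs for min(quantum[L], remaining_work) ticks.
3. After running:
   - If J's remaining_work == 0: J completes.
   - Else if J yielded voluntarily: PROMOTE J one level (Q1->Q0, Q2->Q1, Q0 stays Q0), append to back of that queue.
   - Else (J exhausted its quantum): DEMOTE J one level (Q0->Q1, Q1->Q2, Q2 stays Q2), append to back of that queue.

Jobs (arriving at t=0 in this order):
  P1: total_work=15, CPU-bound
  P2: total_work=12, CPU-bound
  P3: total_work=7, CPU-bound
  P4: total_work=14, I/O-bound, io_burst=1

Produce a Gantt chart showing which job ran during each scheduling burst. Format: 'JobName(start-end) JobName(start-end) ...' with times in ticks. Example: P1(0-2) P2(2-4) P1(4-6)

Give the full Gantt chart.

t=0-3: P1@Q0 runs 3, rem=12, quantum used, demote→Q1. Q0=[P2,P3,P4] Q1=[P1] Q2=[]
t=3-6: P2@Q0 runs 3, rem=9, quantum used, demote→Q1. Q0=[P3,P4] Q1=[P1,P2] Q2=[]
t=6-9: P3@Q0 runs 3, rem=4, quantum used, demote→Q1. Q0=[P4] Q1=[P1,P2,P3] Q2=[]
t=9-10: P4@Q0 runs 1, rem=13, I/O yield, promote→Q0. Q0=[P4] Q1=[P1,P2,P3] Q2=[]
t=10-11: P4@Q0 runs 1, rem=12, I/O yield, promote→Q0. Q0=[P4] Q1=[P1,P2,P3] Q2=[]
t=11-12: P4@Q0 runs 1, rem=11, I/O yield, promote→Q0. Q0=[P4] Q1=[P1,P2,P3] Q2=[]
t=12-13: P4@Q0 runs 1, rem=10, I/O yield, promote→Q0. Q0=[P4] Q1=[P1,P2,P3] Q2=[]
t=13-14: P4@Q0 runs 1, rem=9, I/O yield, promote→Q0. Q0=[P4] Q1=[P1,P2,P3] Q2=[]
t=14-15: P4@Q0 runs 1, rem=8, I/O yield, promote→Q0. Q0=[P4] Q1=[P1,P2,P3] Q2=[]
t=15-16: P4@Q0 runs 1, rem=7, I/O yield, promote→Q0. Q0=[P4] Q1=[P1,P2,P3] Q2=[]
t=16-17: P4@Q0 runs 1, rem=6, I/O yield, promote→Q0. Q0=[P4] Q1=[P1,P2,P3] Q2=[]
t=17-18: P4@Q0 runs 1, rem=5, I/O yield, promote→Q0. Q0=[P4] Q1=[P1,P2,P3] Q2=[]
t=18-19: P4@Q0 runs 1, rem=4, I/O yield, promote→Q0. Q0=[P4] Q1=[P1,P2,P3] Q2=[]
t=19-20: P4@Q0 runs 1, rem=3, I/O yield, promote→Q0. Q0=[P4] Q1=[P1,P2,P3] Q2=[]
t=20-21: P4@Q0 runs 1, rem=2, I/O yield, promote→Q0. Q0=[P4] Q1=[P1,P2,P3] Q2=[]
t=21-22: P4@Q0 runs 1, rem=1, I/O yield, promote→Q0. Q0=[P4] Q1=[P1,P2,P3] Q2=[]
t=22-23: P4@Q0 runs 1, rem=0, completes. Q0=[] Q1=[P1,P2,P3] Q2=[]
t=23-29: P1@Q1 runs 6, rem=6, quantum used, demote→Q2. Q0=[] Q1=[P2,P3] Q2=[P1]
t=29-35: P2@Q1 runs 6, rem=3, quantum used, demote→Q2. Q0=[] Q1=[P3] Q2=[P1,P2]
t=35-39: P3@Q1 runs 4, rem=0, completes. Q0=[] Q1=[] Q2=[P1,P2]
t=39-45: P1@Q2 runs 6, rem=0, completes. Q0=[] Q1=[] Q2=[P2]
t=45-48: P2@Q2 runs 3, rem=0, completes. Q0=[] Q1=[] Q2=[]

Answer: P1(0-3) P2(3-6) P3(6-9) P4(9-10) P4(10-11) P4(11-12) P4(12-13) P4(13-14) P4(14-15) P4(15-16) P4(16-17) P4(17-18) P4(18-19) P4(19-20) P4(20-21) P4(21-22) P4(22-23) P1(23-29) P2(29-35) P3(35-39) P1(39-45) P2(45-48)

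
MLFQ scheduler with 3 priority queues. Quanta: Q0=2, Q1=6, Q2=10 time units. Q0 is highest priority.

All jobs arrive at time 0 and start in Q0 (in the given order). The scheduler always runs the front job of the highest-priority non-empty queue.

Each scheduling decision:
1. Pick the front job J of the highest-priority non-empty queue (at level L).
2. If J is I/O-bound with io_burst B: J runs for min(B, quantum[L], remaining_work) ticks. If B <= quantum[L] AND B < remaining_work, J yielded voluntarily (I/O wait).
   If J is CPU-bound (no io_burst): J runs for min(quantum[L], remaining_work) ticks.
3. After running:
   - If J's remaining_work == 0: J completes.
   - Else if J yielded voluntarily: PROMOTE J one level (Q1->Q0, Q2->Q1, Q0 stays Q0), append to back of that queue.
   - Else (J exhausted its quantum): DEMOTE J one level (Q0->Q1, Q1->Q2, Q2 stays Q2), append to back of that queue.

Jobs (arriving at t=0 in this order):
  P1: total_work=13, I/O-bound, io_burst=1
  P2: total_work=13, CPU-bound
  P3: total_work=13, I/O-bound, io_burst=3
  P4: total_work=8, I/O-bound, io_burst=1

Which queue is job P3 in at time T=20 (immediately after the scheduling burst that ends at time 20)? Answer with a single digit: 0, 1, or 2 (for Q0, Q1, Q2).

Answer: 1

Derivation:
t=0-1: P1@Q0 runs 1, rem=12, I/O yield, promote→Q0. Q0=[P2,P3,P4,P1] Q1=[] Q2=[]
t=1-3: P2@Q0 runs 2, rem=11, quantum used, demote→Q1. Q0=[P3,P4,P1] Q1=[P2] Q2=[]
t=3-5: P3@Q0 runs 2, rem=11, quantum used, demote→Q1. Q0=[P4,P1] Q1=[P2,P3] Q2=[]
t=5-6: P4@Q0 runs 1, rem=7, I/O yield, promote→Q0. Q0=[P1,P4] Q1=[P2,P3] Q2=[]
t=6-7: P1@Q0 runs 1, rem=11, I/O yield, promote→Q0. Q0=[P4,P1] Q1=[P2,P3] Q2=[]
t=7-8: P4@Q0 runs 1, rem=6, I/O yield, promote→Q0. Q0=[P1,P4] Q1=[P2,P3] Q2=[]
t=8-9: P1@Q0 runs 1, rem=10, I/O yield, promote→Q0. Q0=[P4,P1] Q1=[P2,P3] Q2=[]
t=9-10: P4@Q0 runs 1, rem=5, I/O yield, promote→Q0. Q0=[P1,P4] Q1=[P2,P3] Q2=[]
t=10-11: P1@Q0 runs 1, rem=9, I/O yield, promote→Q0. Q0=[P4,P1] Q1=[P2,P3] Q2=[]
t=11-12: P4@Q0 runs 1, rem=4, I/O yield, promote→Q0. Q0=[P1,P4] Q1=[P2,P3] Q2=[]
t=12-13: P1@Q0 runs 1, rem=8, I/O yield, promote→Q0. Q0=[P4,P1] Q1=[P2,P3] Q2=[]
t=13-14: P4@Q0 runs 1, rem=3, I/O yield, promote→Q0. Q0=[P1,P4] Q1=[P2,P3] Q2=[]
t=14-15: P1@Q0 runs 1, rem=7, I/O yield, promote→Q0. Q0=[P4,P1] Q1=[P2,P3] Q2=[]
t=15-16: P4@Q0 runs 1, rem=2, I/O yield, promote→Q0. Q0=[P1,P4] Q1=[P2,P3] Q2=[]
t=16-17: P1@Q0 runs 1, rem=6, I/O yield, promote→Q0. Q0=[P4,P1] Q1=[P2,P3] Q2=[]
t=17-18: P4@Q0 runs 1, rem=1, I/O yield, promote→Q0. Q0=[P1,P4] Q1=[P2,P3] Q2=[]
t=18-19: P1@Q0 runs 1, rem=5, I/O yield, promote→Q0. Q0=[P4,P1] Q1=[P2,P3] Q2=[]
t=19-20: P4@Q0 runs 1, rem=0, completes. Q0=[P1] Q1=[P2,P3] Q2=[]
t=20-21: P1@Q0 runs 1, rem=4, I/O yield, promote→Q0. Q0=[P1] Q1=[P2,P3] Q2=[]
t=21-22: P1@Q0 runs 1, rem=3, I/O yield, promote→Q0. Q0=[P1] Q1=[P2,P3] Q2=[]
t=22-23: P1@Q0 runs 1, rem=2, I/O yield, promote→Q0. Q0=[P1] Q1=[P2,P3] Q2=[]
t=23-24: P1@Q0 runs 1, rem=1, I/O yield, promote→Q0. Q0=[P1] Q1=[P2,P3] Q2=[]
t=24-25: P1@Q0 runs 1, rem=0, completes. Q0=[] Q1=[P2,P3] Q2=[]
t=25-31: P2@Q1 runs 6, rem=5, quantum used, demote→Q2. Q0=[] Q1=[P3] Q2=[P2]
t=31-34: P3@Q1 runs 3, rem=8, I/O yield, promote→Q0. Q0=[P3] Q1=[] Q2=[P2]
t=34-36: P3@Q0 runs 2, rem=6, quantum used, demote→Q1. Q0=[] Q1=[P3] Q2=[P2]
t=36-39: P3@Q1 runs 3, rem=3, I/O yield, promote→Q0. Q0=[P3] Q1=[] Q2=[P2]
t=39-41: P3@Q0 runs 2, rem=1, quantum used, demote→Q1. Q0=[] Q1=[P3] Q2=[P2]
t=41-42: P3@Q1 runs 1, rem=0, completes. Q0=[] Q1=[] Q2=[P2]
t=42-47: P2@Q2 runs 5, rem=0, completes. Q0=[] Q1=[] Q2=[]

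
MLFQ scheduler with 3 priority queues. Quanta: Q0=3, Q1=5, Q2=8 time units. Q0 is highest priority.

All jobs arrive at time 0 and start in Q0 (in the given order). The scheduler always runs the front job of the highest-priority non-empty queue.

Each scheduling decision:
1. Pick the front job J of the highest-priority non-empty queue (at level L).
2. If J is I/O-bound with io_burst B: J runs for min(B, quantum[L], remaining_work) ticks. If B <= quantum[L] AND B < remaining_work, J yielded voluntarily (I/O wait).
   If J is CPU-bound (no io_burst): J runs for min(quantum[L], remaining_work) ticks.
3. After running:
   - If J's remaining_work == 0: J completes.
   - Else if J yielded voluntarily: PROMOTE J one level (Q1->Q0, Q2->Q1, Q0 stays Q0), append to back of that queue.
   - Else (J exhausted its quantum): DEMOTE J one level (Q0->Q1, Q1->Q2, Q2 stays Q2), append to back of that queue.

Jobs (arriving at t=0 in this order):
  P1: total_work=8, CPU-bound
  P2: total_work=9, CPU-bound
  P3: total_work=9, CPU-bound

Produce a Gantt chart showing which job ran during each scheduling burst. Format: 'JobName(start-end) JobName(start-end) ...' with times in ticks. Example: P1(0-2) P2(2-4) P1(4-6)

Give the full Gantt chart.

Answer: P1(0-3) P2(3-6) P3(6-9) P1(9-14) P2(14-19) P3(19-24) P2(24-25) P3(25-26)

Derivation:
t=0-3: P1@Q0 runs 3, rem=5, quantum used, demote→Q1. Q0=[P2,P3] Q1=[P1] Q2=[]
t=3-6: P2@Q0 runs 3, rem=6, quantum used, demote→Q1. Q0=[P3] Q1=[P1,P2] Q2=[]
t=6-9: P3@Q0 runs 3, rem=6, quantum used, demote→Q1. Q0=[] Q1=[P1,P2,P3] Q2=[]
t=9-14: P1@Q1 runs 5, rem=0, completes. Q0=[] Q1=[P2,P3] Q2=[]
t=14-19: P2@Q1 runs 5, rem=1, quantum used, demote→Q2. Q0=[] Q1=[P3] Q2=[P2]
t=19-24: P3@Q1 runs 5, rem=1, quantum used, demote→Q2. Q0=[] Q1=[] Q2=[P2,P3]
t=24-25: P2@Q2 runs 1, rem=0, completes. Q0=[] Q1=[] Q2=[P3]
t=25-26: P3@Q2 runs 1, rem=0, completes. Q0=[] Q1=[] Q2=[]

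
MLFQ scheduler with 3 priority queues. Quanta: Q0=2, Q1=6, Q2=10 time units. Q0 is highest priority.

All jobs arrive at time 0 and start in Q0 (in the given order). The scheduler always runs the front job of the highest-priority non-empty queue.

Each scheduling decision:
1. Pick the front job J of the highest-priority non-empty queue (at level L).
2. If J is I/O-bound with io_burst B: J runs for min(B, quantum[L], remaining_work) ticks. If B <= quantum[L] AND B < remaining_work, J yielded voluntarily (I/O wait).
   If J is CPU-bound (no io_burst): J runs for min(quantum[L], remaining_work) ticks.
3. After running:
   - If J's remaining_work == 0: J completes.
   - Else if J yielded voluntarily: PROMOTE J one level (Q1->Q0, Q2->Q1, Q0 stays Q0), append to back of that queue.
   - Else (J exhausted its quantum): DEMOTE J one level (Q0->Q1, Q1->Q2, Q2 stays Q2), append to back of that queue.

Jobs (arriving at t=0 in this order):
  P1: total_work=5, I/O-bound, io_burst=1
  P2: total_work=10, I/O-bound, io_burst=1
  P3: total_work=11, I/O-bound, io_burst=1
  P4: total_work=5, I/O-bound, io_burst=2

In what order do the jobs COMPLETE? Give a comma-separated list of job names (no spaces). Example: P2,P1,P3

t=0-1: P1@Q0 runs 1, rem=4, I/O yield, promote→Q0. Q0=[P2,P3,P4,P1] Q1=[] Q2=[]
t=1-2: P2@Q0 runs 1, rem=9, I/O yield, promote→Q0. Q0=[P3,P4,P1,P2] Q1=[] Q2=[]
t=2-3: P3@Q0 runs 1, rem=10, I/O yield, promote→Q0. Q0=[P4,P1,P2,P3] Q1=[] Q2=[]
t=3-5: P4@Q0 runs 2, rem=3, I/O yield, promote→Q0. Q0=[P1,P2,P3,P4] Q1=[] Q2=[]
t=5-6: P1@Q0 runs 1, rem=3, I/O yield, promote→Q0. Q0=[P2,P3,P4,P1] Q1=[] Q2=[]
t=6-7: P2@Q0 runs 1, rem=8, I/O yield, promote→Q0. Q0=[P3,P4,P1,P2] Q1=[] Q2=[]
t=7-8: P3@Q0 runs 1, rem=9, I/O yield, promote→Q0. Q0=[P4,P1,P2,P3] Q1=[] Q2=[]
t=8-10: P4@Q0 runs 2, rem=1, I/O yield, promote→Q0. Q0=[P1,P2,P3,P4] Q1=[] Q2=[]
t=10-11: P1@Q0 runs 1, rem=2, I/O yield, promote→Q0. Q0=[P2,P3,P4,P1] Q1=[] Q2=[]
t=11-12: P2@Q0 runs 1, rem=7, I/O yield, promote→Q0. Q0=[P3,P4,P1,P2] Q1=[] Q2=[]
t=12-13: P3@Q0 runs 1, rem=8, I/O yield, promote→Q0. Q0=[P4,P1,P2,P3] Q1=[] Q2=[]
t=13-14: P4@Q0 runs 1, rem=0, completes. Q0=[P1,P2,P3] Q1=[] Q2=[]
t=14-15: P1@Q0 runs 1, rem=1, I/O yield, promote→Q0. Q0=[P2,P3,P1] Q1=[] Q2=[]
t=15-16: P2@Q0 runs 1, rem=6, I/O yield, promote→Q0. Q0=[P3,P1,P2] Q1=[] Q2=[]
t=16-17: P3@Q0 runs 1, rem=7, I/O yield, promote→Q0. Q0=[P1,P2,P3] Q1=[] Q2=[]
t=17-18: P1@Q0 runs 1, rem=0, completes. Q0=[P2,P3] Q1=[] Q2=[]
t=18-19: P2@Q0 runs 1, rem=5, I/O yield, promote→Q0. Q0=[P3,P2] Q1=[] Q2=[]
t=19-20: P3@Q0 runs 1, rem=6, I/O yield, promote→Q0. Q0=[P2,P3] Q1=[] Q2=[]
t=20-21: P2@Q0 runs 1, rem=4, I/O yield, promote→Q0. Q0=[P3,P2] Q1=[] Q2=[]
t=21-22: P3@Q0 runs 1, rem=5, I/O yield, promote→Q0. Q0=[P2,P3] Q1=[] Q2=[]
t=22-23: P2@Q0 runs 1, rem=3, I/O yield, promote→Q0. Q0=[P3,P2] Q1=[] Q2=[]
t=23-24: P3@Q0 runs 1, rem=4, I/O yield, promote→Q0. Q0=[P2,P3] Q1=[] Q2=[]
t=24-25: P2@Q0 runs 1, rem=2, I/O yield, promote→Q0. Q0=[P3,P2] Q1=[] Q2=[]
t=25-26: P3@Q0 runs 1, rem=3, I/O yield, promote→Q0. Q0=[P2,P3] Q1=[] Q2=[]
t=26-27: P2@Q0 runs 1, rem=1, I/O yield, promote→Q0. Q0=[P3,P2] Q1=[] Q2=[]
t=27-28: P3@Q0 runs 1, rem=2, I/O yield, promote→Q0. Q0=[P2,P3] Q1=[] Q2=[]
t=28-29: P2@Q0 runs 1, rem=0, completes. Q0=[P3] Q1=[] Q2=[]
t=29-30: P3@Q0 runs 1, rem=1, I/O yield, promote→Q0. Q0=[P3] Q1=[] Q2=[]
t=30-31: P3@Q0 runs 1, rem=0, completes. Q0=[] Q1=[] Q2=[]

Answer: P4,P1,P2,P3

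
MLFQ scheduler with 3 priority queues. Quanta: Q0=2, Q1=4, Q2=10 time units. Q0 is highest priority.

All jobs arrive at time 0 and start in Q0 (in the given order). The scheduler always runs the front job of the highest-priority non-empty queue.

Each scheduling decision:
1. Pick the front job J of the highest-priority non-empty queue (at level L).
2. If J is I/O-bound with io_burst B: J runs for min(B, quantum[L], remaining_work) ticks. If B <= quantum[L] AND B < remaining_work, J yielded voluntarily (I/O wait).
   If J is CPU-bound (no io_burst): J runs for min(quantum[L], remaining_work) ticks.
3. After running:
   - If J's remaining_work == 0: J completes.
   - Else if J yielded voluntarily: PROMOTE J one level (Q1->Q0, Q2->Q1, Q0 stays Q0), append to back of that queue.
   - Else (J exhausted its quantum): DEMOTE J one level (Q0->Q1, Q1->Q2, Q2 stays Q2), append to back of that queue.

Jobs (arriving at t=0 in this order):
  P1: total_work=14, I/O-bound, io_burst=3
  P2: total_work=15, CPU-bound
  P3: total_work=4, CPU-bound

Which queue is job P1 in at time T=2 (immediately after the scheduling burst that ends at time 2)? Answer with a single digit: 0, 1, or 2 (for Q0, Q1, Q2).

t=0-2: P1@Q0 runs 2, rem=12, quantum used, demote→Q1. Q0=[P2,P3] Q1=[P1] Q2=[]
t=2-4: P2@Q0 runs 2, rem=13, quantum used, demote→Q1. Q0=[P3] Q1=[P1,P2] Q2=[]
t=4-6: P3@Q0 runs 2, rem=2, quantum used, demote→Q1. Q0=[] Q1=[P1,P2,P3] Q2=[]
t=6-9: P1@Q1 runs 3, rem=9, I/O yield, promote→Q0. Q0=[P1] Q1=[P2,P3] Q2=[]
t=9-11: P1@Q0 runs 2, rem=7, quantum used, demote→Q1. Q0=[] Q1=[P2,P3,P1] Q2=[]
t=11-15: P2@Q1 runs 4, rem=9, quantum used, demote→Q2. Q0=[] Q1=[P3,P1] Q2=[P2]
t=15-17: P3@Q1 runs 2, rem=0, completes. Q0=[] Q1=[P1] Q2=[P2]
t=17-20: P1@Q1 runs 3, rem=4, I/O yield, promote→Q0. Q0=[P1] Q1=[] Q2=[P2]
t=20-22: P1@Q0 runs 2, rem=2, quantum used, demote→Q1. Q0=[] Q1=[P1] Q2=[P2]
t=22-24: P1@Q1 runs 2, rem=0, completes. Q0=[] Q1=[] Q2=[P2]
t=24-33: P2@Q2 runs 9, rem=0, completes. Q0=[] Q1=[] Q2=[]

Answer: 1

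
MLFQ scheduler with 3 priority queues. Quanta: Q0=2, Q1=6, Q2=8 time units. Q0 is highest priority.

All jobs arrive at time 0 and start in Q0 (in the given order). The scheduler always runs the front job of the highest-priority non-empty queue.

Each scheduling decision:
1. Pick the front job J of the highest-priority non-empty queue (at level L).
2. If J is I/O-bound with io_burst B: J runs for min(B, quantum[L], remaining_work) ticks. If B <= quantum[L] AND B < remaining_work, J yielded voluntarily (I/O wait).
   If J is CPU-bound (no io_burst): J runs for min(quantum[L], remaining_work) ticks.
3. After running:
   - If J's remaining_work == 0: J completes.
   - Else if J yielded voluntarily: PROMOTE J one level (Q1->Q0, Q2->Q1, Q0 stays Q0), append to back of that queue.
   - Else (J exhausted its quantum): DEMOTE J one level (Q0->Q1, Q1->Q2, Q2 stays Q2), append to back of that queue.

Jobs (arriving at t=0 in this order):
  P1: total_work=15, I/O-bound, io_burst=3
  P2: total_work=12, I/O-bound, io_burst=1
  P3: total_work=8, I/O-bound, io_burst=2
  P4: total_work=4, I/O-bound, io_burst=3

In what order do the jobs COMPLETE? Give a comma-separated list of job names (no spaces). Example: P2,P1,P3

t=0-2: P1@Q0 runs 2, rem=13, quantum used, demote→Q1. Q0=[P2,P3,P4] Q1=[P1] Q2=[]
t=2-3: P2@Q0 runs 1, rem=11, I/O yield, promote→Q0. Q0=[P3,P4,P2] Q1=[P1] Q2=[]
t=3-5: P3@Q0 runs 2, rem=6, I/O yield, promote→Q0. Q0=[P4,P2,P3] Q1=[P1] Q2=[]
t=5-7: P4@Q0 runs 2, rem=2, quantum used, demote→Q1. Q0=[P2,P3] Q1=[P1,P4] Q2=[]
t=7-8: P2@Q0 runs 1, rem=10, I/O yield, promote→Q0. Q0=[P3,P2] Q1=[P1,P4] Q2=[]
t=8-10: P3@Q0 runs 2, rem=4, I/O yield, promote→Q0. Q0=[P2,P3] Q1=[P1,P4] Q2=[]
t=10-11: P2@Q0 runs 1, rem=9, I/O yield, promote→Q0. Q0=[P3,P2] Q1=[P1,P4] Q2=[]
t=11-13: P3@Q0 runs 2, rem=2, I/O yield, promote→Q0. Q0=[P2,P3] Q1=[P1,P4] Q2=[]
t=13-14: P2@Q0 runs 1, rem=8, I/O yield, promote→Q0. Q0=[P3,P2] Q1=[P1,P4] Q2=[]
t=14-16: P3@Q0 runs 2, rem=0, completes. Q0=[P2] Q1=[P1,P4] Q2=[]
t=16-17: P2@Q0 runs 1, rem=7, I/O yield, promote→Q0. Q0=[P2] Q1=[P1,P4] Q2=[]
t=17-18: P2@Q0 runs 1, rem=6, I/O yield, promote→Q0. Q0=[P2] Q1=[P1,P4] Q2=[]
t=18-19: P2@Q0 runs 1, rem=5, I/O yield, promote→Q0. Q0=[P2] Q1=[P1,P4] Q2=[]
t=19-20: P2@Q0 runs 1, rem=4, I/O yield, promote→Q0. Q0=[P2] Q1=[P1,P4] Q2=[]
t=20-21: P2@Q0 runs 1, rem=3, I/O yield, promote→Q0. Q0=[P2] Q1=[P1,P4] Q2=[]
t=21-22: P2@Q0 runs 1, rem=2, I/O yield, promote→Q0. Q0=[P2] Q1=[P1,P4] Q2=[]
t=22-23: P2@Q0 runs 1, rem=1, I/O yield, promote→Q0. Q0=[P2] Q1=[P1,P4] Q2=[]
t=23-24: P2@Q0 runs 1, rem=0, completes. Q0=[] Q1=[P1,P4] Q2=[]
t=24-27: P1@Q1 runs 3, rem=10, I/O yield, promote→Q0. Q0=[P1] Q1=[P4] Q2=[]
t=27-29: P1@Q0 runs 2, rem=8, quantum used, demote→Q1. Q0=[] Q1=[P4,P1] Q2=[]
t=29-31: P4@Q1 runs 2, rem=0, completes. Q0=[] Q1=[P1] Q2=[]
t=31-34: P1@Q1 runs 3, rem=5, I/O yield, promote→Q0. Q0=[P1] Q1=[] Q2=[]
t=34-36: P1@Q0 runs 2, rem=3, quantum used, demote→Q1. Q0=[] Q1=[P1] Q2=[]
t=36-39: P1@Q1 runs 3, rem=0, completes. Q0=[] Q1=[] Q2=[]

Answer: P3,P2,P4,P1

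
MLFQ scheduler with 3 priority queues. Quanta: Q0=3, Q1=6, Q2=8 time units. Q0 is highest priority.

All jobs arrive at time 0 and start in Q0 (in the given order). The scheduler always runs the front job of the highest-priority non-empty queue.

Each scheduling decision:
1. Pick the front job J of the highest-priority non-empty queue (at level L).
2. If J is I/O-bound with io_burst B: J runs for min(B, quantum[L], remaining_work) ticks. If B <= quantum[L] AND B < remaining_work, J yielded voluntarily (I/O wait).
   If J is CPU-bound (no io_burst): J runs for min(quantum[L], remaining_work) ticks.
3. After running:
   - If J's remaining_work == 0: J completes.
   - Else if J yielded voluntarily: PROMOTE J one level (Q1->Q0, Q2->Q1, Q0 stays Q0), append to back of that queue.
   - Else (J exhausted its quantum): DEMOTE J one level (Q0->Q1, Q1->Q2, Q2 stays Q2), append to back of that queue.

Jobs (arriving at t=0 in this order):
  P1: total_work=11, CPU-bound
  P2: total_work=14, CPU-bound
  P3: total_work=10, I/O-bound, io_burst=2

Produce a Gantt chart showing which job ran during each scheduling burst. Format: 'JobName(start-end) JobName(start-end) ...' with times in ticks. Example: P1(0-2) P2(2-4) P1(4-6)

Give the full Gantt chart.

Answer: P1(0-3) P2(3-6) P3(6-8) P3(8-10) P3(10-12) P3(12-14) P3(14-16) P1(16-22) P2(22-28) P1(28-30) P2(30-35)

Derivation:
t=0-3: P1@Q0 runs 3, rem=8, quantum used, demote→Q1. Q0=[P2,P3] Q1=[P1] Q2=[]
t=3-6: P2@Q0 runs 3, rem=11, quantum used, demote→Q1. Q0=[P3] Q1=[P1,P2] Q2=[]
t=6-8: P3@Q0 runs 2, rem=8, I/O yield, promote→Q0. Q0=[P3] Q1=[P1,P2] Q2=[]
t=8-10: P3@Q0 runs 2, rem=6, I/O yield, promote→Q0. Q0=[P3] Q1=[P1,P2] Q2=[]
t=10-12: P3@Q0 runs 2, rem=4, I/O yield, promote→Q0. Q0=[P3] Q1=[P1,P2] Q2=[]
t=12-14: P3@Q0 runs 2, rem=2, I/O yield, promote→Q0. Q0=[P3] Q1=[P1,P2] Q2=[]
t=14-16: P3@Q0 runs 2, rem=0, completes. Q0=[] Q1=[P1,P2] Q2=[]
t=16-22: P1@Q1 runs 6, rem=2, quantum used, demote→Q2. Q0=[] Q1=[P2] Q2=[P1]
t=22-28: P2@Q1 runs 6, rem=5, quantum used, demote→Q2. Q0=[] Q1=[] Q2=[P1,P2]
t=28-30: P1@Q2 runs 2, rem=0, completes. Q0=[] Q1=[] Q2=[P2]
t=30-35: P2@Q2 runs 5, rem=0, completes. Q0=[] Q1=[] Q2=[]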